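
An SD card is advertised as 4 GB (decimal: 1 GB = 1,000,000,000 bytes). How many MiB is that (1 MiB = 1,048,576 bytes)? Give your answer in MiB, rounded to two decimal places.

4 GB = 4 × 10^9 bytes = 4,000,000,000 bytes
1 MiB = 1,048,576 bytes
4,000,000,000 / 1,048,576 = 3,814.70 MiB

3,814.70 MiB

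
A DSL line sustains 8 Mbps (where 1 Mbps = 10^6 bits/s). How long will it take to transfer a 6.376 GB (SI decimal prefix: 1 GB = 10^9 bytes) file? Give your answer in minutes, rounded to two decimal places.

6.376 GB = 6,376,000,000 bytes = 51,008,000,000 bits
8 Mbps = 8,000,000 bits/s
time = 51,008,000,000 / 8,000,000 = 6,376.000 s
6,376.000 s / 60 = 106.27 minutes

106.27 minutes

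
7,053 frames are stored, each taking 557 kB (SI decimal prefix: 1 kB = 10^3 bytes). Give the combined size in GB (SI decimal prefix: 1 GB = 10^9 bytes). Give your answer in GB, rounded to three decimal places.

Total = 7,053 × 557 kB = 3,928,521 kB
= 3,928,521 × 1,000 bytes = 3,928,521,000 bytes
1 GB = 1,000,000,000 bytes
3,928,521,000 / 1,000,000,000 = 3.929 GB

3.929 GB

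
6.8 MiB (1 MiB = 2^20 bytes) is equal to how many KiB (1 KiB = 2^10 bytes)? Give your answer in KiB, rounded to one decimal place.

6,963.2 KiB

6.8 MiB = 6.8 × 2^20 bytes = 7,130,316.8 bytes
1 KiB = 2^10 bytes = 1,024 bytes
7,130,316.8 / 1,024 = 6,963.2 KiB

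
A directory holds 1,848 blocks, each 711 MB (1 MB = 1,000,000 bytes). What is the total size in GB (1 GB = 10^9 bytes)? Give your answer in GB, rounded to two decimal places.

1,313.93 GB

Total = 1,848 × 711 MB = 1,313,928 MB
= 1,313,928 × 1,000,000 bytes = 1,313,928,000,000 bytes
1 GB = 1,000,000,000 bytes
1,313,928,000,000 / 1,000,000,000 = 1,313.93 GB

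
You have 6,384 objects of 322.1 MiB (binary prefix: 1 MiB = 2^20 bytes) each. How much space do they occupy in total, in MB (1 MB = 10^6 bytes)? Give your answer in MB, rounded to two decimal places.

Total = 6,384 × 322.1 MiB = 2056286.4 MiB
= 2056286.4 × 1,048,576 bytes = 2,156,172,568,166.4 bytes
1 MB = 1,000,000 bytes
2,156,172,568,166.4 / 1,000,000 = 2,156,172.57 MB

2,156,172.57 MB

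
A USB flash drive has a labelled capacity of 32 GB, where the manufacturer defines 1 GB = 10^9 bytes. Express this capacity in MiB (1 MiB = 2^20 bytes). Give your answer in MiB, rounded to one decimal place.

32 GB × 1,000,000,000 bytes/GB = 32,000,000,000 bytes
1 MiB = 2^20 bytes = 1,048,576 bytes
32,000,000,000 / 1,048,576 = 30,517.6 MiB

30,517.6 MiB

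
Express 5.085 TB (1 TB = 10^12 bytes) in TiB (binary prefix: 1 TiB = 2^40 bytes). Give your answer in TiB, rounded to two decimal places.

4.62 TiB

5.085 TB = 5.085 × 10^12 bytes = 5,085,000,000,000 bytes
1 TiB = 2^40 bytes = 1,099,511,627,776 bytes
5,085,000,000,000 / 1,099,511,627,776 = 4.62 TiB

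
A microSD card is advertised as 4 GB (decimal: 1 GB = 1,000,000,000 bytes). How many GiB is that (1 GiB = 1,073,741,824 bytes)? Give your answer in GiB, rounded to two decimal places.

3.73 GiB

4 GB = 4 × 10^9 bytes = 4,000,000,000 bytes
1 GiB = 2^30 bytes = 1,073,741,824 bytes
4,000,000,000 / 1,073,741,824 = 3.73 GiB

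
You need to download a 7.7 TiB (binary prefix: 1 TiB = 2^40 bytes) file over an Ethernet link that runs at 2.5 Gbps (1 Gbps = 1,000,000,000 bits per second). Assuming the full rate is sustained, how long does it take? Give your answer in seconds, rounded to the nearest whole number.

7.7 TiB = 8,466,239,533,875.2 bytes = 67,729,916,271,001.6 bits
2.5 Gbps = 2,500,000,000 bits/s
time = 67,729,916,271,001.6 / 2,500,000,000 = 27,092 s

27,092 seconds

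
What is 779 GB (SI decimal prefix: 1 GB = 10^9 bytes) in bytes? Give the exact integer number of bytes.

779 × 1,000,000,000 = 779,000,000,000 bytes

779,000,000,000 bytes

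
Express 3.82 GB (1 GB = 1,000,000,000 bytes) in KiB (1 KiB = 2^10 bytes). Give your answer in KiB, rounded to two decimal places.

3,730,468.75 KiB

3.82 GB × 1,000,000,000 bytes/GB = 3,820,000,000 bytes
1 KiB = 2^10 bytes = 1,024 bytes
3,820,000,000 / 1,024 = 3,730,468.75 KiB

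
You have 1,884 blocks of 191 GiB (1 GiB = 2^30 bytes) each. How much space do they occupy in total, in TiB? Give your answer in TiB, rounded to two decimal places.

Total = 1,884 × 191 GiB = 359,844 GiB
= 359,844 × 1,073,741,824 bytes = 386,379,552,915,456 bytes
1 TiB = 1,099,511,627,776 bytes
386,379,552,915,456 / 1,099,511,627,776 = 351.41 TiB

351.41 TiB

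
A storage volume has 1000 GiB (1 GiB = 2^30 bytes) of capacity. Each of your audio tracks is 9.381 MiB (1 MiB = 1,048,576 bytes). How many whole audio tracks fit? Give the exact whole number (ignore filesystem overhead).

109,156

Capacity: 1000 GiB = 1,073,741,824,000 bytes
Per item: 9.381 MiB = 9,836,691.456 bytes
⌊1,073,741,824,000 / 9,836,691.456⌋ = 109,156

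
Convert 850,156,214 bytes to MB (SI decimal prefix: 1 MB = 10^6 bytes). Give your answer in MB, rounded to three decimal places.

850.156 MB

850,156,214 bytes given.
1 MB = 10^6 bytes = 1,000,000 bytes
850,156,214 / 1,000,000 = 850.156 MB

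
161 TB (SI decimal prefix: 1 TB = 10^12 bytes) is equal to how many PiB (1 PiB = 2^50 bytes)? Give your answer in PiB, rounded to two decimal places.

161 TB × 1,000,000,000,000 bytes/TB = 161,000,000,000,000 bytes
1 PiB = 1,125,899,906,842,624 bytes
161,000,000,000,000 / 1,125,899,906,842,624 = 0.14 PiB

0.14 PiB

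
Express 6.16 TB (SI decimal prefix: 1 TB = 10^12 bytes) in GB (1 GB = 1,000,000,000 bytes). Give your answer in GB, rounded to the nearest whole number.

6,160 GB

6.16 TB × 1,000,000,000,000 bytes/TB = 6,160,000,000,000 bytes
1 GB = 10^9 bytes = 1,000,000,000 bytes
6,160,000,000,000 / 1,000,000,000 = 6,160 GB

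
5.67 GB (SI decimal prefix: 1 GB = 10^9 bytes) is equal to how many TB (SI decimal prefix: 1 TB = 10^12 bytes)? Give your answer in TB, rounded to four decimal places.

5.67 GB = 5.67 × 10^9 bytes = 5,670,000,000 bytes
1 TB = 1,000,000,000,000 bytes
5,670,000,000 / 1,000,000,000,000 = 0.0057 TB

0.0057 TB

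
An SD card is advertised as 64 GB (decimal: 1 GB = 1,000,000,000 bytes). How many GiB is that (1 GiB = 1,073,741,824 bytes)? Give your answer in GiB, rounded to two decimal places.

59.60 GiB

64 GB × 1,000,000,000 bytes/GB = 64,000,000,000 bytes
1 GiB = 1,073,741,824 bytes
64,000,000,000 / 1,073,741,824 = 59.60 GiB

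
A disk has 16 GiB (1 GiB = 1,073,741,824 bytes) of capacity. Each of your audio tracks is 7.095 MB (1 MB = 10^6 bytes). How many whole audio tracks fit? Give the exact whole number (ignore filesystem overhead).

2,421

Capacity: 16 GiB = 17,179,869,184 bytes
Per item: 7.095 MB = 7,095,000 bytes
⌊17,179,869,184 / 7,095,000⌋ = 2,421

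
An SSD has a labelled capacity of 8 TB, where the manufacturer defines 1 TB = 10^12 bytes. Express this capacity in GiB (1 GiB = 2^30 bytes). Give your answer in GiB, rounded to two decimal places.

8 TB = 8 × 10^12 bytes = 8,000,000,000,000 bytes
1 GiB = 1,073,741,824 bytes
8,000,000,000,000 / 1,073,741,824 = 7,450.58 GiB

7,450.58 GiB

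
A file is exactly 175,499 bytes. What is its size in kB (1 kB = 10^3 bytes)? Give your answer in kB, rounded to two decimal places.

175.50 kB

175,499 bytes given.
1 kB = 1,000 bytes
175,499 / 1,000 = 175.50 kB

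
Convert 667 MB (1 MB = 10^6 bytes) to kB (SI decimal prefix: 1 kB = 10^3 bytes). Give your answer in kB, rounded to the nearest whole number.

667 MB = 667 × 10^6 bytes = 667,000,000 bytes
1 kB = 10^3 bytes = 1,000 bytes
667,000,000 / 1,000 = 667,000 kB

667,000 kB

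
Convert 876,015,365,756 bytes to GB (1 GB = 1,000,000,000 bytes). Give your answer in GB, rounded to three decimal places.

876,015,365,756 bytes given.
1 GB = 10^9 bytes = 1,000,000,000 bytes
876,015,365,756 / 1,000,000,000 = 876.015 GB

876.015 GB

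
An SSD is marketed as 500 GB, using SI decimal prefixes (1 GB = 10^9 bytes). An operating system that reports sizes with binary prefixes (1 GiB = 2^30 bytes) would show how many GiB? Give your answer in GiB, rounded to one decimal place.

500 GB × 1,000,000,000 bytes/GB = 500,000,000,000 bytes
1 GiB = 2^30 bytes = 1,073,741,824 bytes
500,000,000,000 / 1,073,741,824 = 465.7 GiB

465.7 GiB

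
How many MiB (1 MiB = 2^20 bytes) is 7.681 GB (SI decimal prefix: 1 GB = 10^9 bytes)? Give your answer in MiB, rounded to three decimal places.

7,325.172 MiB

7.681 GB = 7.681 × 10^9 bytes = 7,681,000,000 bytes
1 MiB = 1,048,576 bytes
7,681,000,000 / 1,048,576 = 7,325.172 MiB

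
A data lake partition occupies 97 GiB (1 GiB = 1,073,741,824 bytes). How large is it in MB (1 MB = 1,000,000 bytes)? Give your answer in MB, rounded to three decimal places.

97 GiB × 1,073,741,824 bytes/GiB = 104,152,956,928 bytes
1 MB = 10^6 bytes = 1,000,000 bytes
104,152,956,928 / 1,000,000 = 104,152.957 MB

104,152.957 MB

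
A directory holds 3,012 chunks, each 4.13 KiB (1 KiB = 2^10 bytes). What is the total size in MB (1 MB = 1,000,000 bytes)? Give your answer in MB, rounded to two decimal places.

Total = 3,012 × 4.13 KiB = 12439.56 KiB
= 12439.56 × 1,024 bytes = 12,738,109.44 bytes
1 MB = 1,000,000 bytes
12,738,109.44 / 1,000,000 = 12.74 MB

12.74 MB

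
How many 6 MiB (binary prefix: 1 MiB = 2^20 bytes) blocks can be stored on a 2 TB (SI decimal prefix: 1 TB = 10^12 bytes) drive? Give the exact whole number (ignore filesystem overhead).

317,891

Capacity: 2 TB = 2,000,000,000,000 bytes
Per item: 6 MiB = 6,291,456 bytes
⌊2,000,000,000,000 / 6,291,456⌋ = 317,891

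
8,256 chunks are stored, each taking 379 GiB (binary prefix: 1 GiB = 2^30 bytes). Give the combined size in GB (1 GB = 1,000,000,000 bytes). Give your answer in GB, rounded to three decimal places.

3,359,763.937 GB

Total = 8,256 × 379 GiB = 3,129,024 GiB
= 3,129,024 × 1,073,741,824 bytes = 3,359,763,937,099,776 bytes
1 GB = 1,000,000,000 bytes
3,359,763,937,099,776 / 1,000,000,000 = 3,359,763.937 GB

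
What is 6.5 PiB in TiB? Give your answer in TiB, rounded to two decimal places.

6,656.00 TiB

6.5 PiB × 1,125,899,906,842,624 bytes/PiB = 7,318,349,394,477,056 bytes
1 TiB = 2^40 bytes = 1,099,511,627,776 bytes
7,318,349,394,477,056 / 1,099,511,627,776 = 6,656.00 TiB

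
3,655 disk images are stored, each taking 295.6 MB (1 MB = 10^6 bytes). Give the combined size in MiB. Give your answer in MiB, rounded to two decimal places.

Total = 3,655 × 295.6 MB = 1,080,418 MB
= 1,080,418 × 1,000,000 bytes = 1,080,418,000,000 bytes
1 MiB = 1,048,576 bytes
1,080,418,000,000 / 1,048,576 = 1,030,366.90 MiB

1,030,366.90 MiB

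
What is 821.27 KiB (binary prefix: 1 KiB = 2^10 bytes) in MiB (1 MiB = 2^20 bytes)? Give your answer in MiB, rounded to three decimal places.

0.802 MiB

821.27 KiB = 821.27 × 2^10 bytes = 840,980.48 bytes
1 MiB = 2^20 bytes = 1,048,576 bytes
840,980.48 / 1,048,576 = 0.802 MiB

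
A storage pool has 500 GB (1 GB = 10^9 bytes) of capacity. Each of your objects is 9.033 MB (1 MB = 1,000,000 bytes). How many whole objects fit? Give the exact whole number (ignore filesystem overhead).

Capacity: 500 GB = 500,000,000,000 bytes
Per item: 9.033 MB = 9,033,000 bytes
⌊500,000,000,000 / 9,033,000⌋ = 55,352

55,352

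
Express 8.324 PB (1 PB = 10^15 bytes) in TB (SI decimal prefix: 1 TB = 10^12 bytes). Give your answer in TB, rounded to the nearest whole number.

8.324 PB = 8.324 × 10^15 bytes = 8,324,000,000,000,000 bytes
1 TB = 1,000,000,000,000 bytes
8,324,000,000,000,000 / 1,000,000,000,000 = 8,324 TB

8,324 TB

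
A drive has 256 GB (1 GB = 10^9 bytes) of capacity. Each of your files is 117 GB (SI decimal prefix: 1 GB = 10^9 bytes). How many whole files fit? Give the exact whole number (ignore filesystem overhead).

Capacity: 256 GB = 256,000,000,000 bytes
Per item: 117 GB = 117,000,000,000 bytes
⌊256,000,000,000 / 117,000,000,000⌋ = 2

2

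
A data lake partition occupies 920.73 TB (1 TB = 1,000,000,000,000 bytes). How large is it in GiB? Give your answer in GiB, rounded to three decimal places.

920.73 TB = 920.73 × 10^12 bytes = 920,730,000,000,000 bytes
1 GiB = 1,073,741,824 bytes
920,730,000,000,000 / 1,073,741,824 = 857,496.634 GiB

857,496.634 GiB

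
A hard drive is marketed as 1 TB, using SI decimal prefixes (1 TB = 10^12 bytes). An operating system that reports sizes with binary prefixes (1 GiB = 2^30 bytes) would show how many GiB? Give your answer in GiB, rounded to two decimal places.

931.32 GiB

1 TB = 1 × 10^12 bytes = 1,000,000,000,000 bytes
1 GiB = 1,073,741,824 bytes
1,000,000,000,000 / 1,073,741,824 = 931.32 GiB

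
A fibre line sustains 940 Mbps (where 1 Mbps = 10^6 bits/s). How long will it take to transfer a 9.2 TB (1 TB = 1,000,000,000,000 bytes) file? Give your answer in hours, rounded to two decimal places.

21.75 hours

9.2 TB = 9,200,000,000,000 bytes = 73,600,000,000,000 bits
940 Mbps = 940,000,000 bits/s
time = 73,600,000,000,000 / 940,000,000 = 78,297.8723 s
78,297.8723 s / 3600 = 21.75 hours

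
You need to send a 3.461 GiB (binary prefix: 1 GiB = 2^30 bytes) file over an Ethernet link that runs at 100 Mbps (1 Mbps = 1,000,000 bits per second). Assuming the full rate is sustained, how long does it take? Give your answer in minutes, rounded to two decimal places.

3.461 GiB = 3,716,220,452.864 bytes = 29,729,763,622.912 bits
100 Mbps = 100,000,000 bits/s
time = 29,729,763,622.912 / 100,000,000 = 297.298 s
297.298 s / 60 = 4.95 minutes

4.95 minutes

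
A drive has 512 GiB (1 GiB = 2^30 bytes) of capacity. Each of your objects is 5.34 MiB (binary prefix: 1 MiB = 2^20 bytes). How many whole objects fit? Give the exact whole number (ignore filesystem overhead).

Capacity: 512 GiB = 549,755,813,888 bytes
Per item: 5.34 MiB = 5,599,395.84 bytes
⌊549,755,813,888 / 5,599,395.84⌋ = 98,181

98,181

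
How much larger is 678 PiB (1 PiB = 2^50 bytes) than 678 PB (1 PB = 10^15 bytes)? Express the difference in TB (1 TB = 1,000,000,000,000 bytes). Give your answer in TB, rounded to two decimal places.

678 PiB = 678 × 1,125,899,906,842,624 = 763,360,136,839,299,072 bytes
678 PB = 678 × 1,000,000,000,000,000 = 678,000,000,000,000,000 bytes
difference = 85,360,136,839,299,072 bytes
85,360,136,839,299,072 / 1,000,000,000,000 = 85,360.14 TB

85,360.14 TB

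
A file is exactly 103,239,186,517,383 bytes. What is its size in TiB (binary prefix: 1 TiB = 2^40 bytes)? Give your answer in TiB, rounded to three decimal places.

93.895 TiB

103,239,186,517,383 bytes given.
1 TiB = 1,099,511,627,776 bytes
103,239,186,517,383 / 1,099,511,627,776 = 93.895 TiB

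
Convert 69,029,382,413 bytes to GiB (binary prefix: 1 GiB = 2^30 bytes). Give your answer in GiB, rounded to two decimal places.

69,029,382,413 bytes given.
1 GiB = 2^30 bytes = 1,073,741,824 bytes
69,029,382,413 / 1,073,741,824 = 64.29 GiB

64.29 GiB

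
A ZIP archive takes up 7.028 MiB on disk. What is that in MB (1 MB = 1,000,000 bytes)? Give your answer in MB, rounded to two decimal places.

7.37 MB

7.028 MiB = 7.028 × 2^20 bytes = 7,369,392.128 bytes
1 MB = 1,000,000 bytes
7,369,392.128 / 1,000,000 = 7.37 MB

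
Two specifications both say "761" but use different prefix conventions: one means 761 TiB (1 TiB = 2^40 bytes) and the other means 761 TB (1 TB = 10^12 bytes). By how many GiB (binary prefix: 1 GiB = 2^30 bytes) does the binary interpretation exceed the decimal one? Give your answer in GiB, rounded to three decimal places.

761 TiB = 761 × 1,099,511,627,776 = 836,728,348,737,536 bytes
761 TB = 761 × 1,000,000,000,000 = 761,000,000,000,000 bytes
difference = 75,728,348,737,536 bytes
75,728,348,737,536 / 1,073,741,824 = 70,527.521 GiB

70,527.521 GiB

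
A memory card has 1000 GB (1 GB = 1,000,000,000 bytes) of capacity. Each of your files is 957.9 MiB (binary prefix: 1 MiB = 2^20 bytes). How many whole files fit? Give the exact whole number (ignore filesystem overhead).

Capacity: 1000 GB = 1,000,000,000,000 bytes
Per item: 957.9 MiB = 1,004,430,950.4 bytes
⌊1,000,000,000,000 / 1,004,430,950.4⌋ = 995

995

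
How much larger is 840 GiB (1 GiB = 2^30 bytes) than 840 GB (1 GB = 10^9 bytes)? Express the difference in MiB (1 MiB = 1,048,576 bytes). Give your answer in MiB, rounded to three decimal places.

840 GiB = 840 × 1,073,741,824 = 901,943,132,160 bytes
840 GB = 840 × 1,000,000,000 = 840,000,000,000 bytes
difference = 61,943,132,160 bytes
61,943,132,160 / 1,048,576 = 59,073.574 MiB

59,073.574 MiB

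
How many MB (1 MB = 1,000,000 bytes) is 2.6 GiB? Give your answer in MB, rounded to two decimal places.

2.6 GiB × 1,073,741,824 bytes/GiB = 2,791,728,742.4 bytes
1 MB = 10^6 bytes = 1,000,000 bytes
2,791,728,742.4 / 1,000,000 = 2,791.73 MB

2,791.73 MB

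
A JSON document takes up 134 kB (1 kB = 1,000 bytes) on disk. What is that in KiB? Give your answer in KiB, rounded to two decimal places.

134 kB × 1,000 bytes/kB = 134,000 bytes
1 KiB = 2^10 bytes = 1,024 bytes
134,000 / 1,024 = 130.86 KiB

130.86 KiB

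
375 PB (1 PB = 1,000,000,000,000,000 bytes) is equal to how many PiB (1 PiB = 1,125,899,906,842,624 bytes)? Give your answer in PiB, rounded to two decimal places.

375 PB × 1,000,000,000,000,000 bytes/PB = 375,000,000,000,000,000 bytes
1 PiB = 1,125,899,906,842,624 bytes
375,000,000,000,000,000 / 1,125,899,906,842,624 = 333.07 PiB

333.07 PiB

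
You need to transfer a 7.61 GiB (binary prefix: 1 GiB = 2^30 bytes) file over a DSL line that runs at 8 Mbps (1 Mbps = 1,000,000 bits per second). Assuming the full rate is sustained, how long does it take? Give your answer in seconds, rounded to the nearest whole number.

7.61 GiB = 8,171,175,280.64 bytes = 65,369,402,245.12 bits
8 Mbps = 8,000,000 bits/s
time = 65,369,402,245.12 / 8,000,000 = 8,171 s

8,171 seconds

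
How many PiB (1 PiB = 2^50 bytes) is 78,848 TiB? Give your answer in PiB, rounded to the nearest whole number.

78,848 TiB × 1,099,511,627,776 bytes/TiB = 86,694,292,826,882,048 bytes
1 PiB = 2^50 bytes = 1,125,899,906,842,624 bytes
86,694,292,826,882,048 / 1,125,899,906,842,624 = 77 PiB

77 PiB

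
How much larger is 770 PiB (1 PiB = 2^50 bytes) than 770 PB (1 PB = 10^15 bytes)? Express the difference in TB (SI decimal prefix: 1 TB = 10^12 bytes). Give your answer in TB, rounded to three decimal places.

96,942.928 TB

770 PiB = 770 × 1,125,899,906,842,624 = 866,942,928,268,820,480 bytes
770 PB = 770 × 1,000,000,000,000,000 = 770,000,000,000,000,000 bytes
difference = 96,942,928,268,820,480 bytes
96,942,928,268,820,480 / 1,000,000,000,000 = 96,942.928 TB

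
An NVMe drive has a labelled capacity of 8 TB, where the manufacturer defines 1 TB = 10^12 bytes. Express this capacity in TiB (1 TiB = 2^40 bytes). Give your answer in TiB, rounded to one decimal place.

8 TB = 8 × 10^12 bytes = 8,000,000,000,000 bytes
1 TiB = 2^40 bytes = 1,099,511,627,776 bytes
8,000,000,000,000 / 1,099,511,627,776 = 7.3 TiB

7.3 TiB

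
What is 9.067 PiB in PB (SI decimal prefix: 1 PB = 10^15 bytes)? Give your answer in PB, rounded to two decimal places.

10.21 PB

9.067 PiB = 9.067 × 2^50 bytes = 10,208,534,455,342,071.808 bytes
1 PB = 10^15 bytes = 1,000,000,000,000,000 bytes
10,208,534,455,342,071.808 / 1,000,000,000,000,000 = 10.21 PB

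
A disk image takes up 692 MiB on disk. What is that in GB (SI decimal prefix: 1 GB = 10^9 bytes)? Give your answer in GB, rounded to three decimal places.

0.726 GB

692 MiB × 1,048,576 bytes/MiB = 725,614,592 bytes
1 GB = 1,000,000,000 bytes
725,614,592 / 1,000,000,000 = 0.726 GB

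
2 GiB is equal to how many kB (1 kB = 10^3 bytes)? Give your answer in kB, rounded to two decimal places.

2 GiB × 1,073,741,824 bytes/GiB = 2,147,483,648 bytes
1 kB = 1,000 bytes
2,147,483,648 / 1,000 = 2,147,483.65 kB

2,147,483.65 kB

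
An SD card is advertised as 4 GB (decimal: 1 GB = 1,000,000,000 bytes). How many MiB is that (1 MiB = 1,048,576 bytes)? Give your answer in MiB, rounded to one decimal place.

4 GB × 1,000,000,000 bytes/GB = 4,000,000,000 bytes
1 MiB = 2^20 bytes = 1,048,576 bytes
4,000,000,000 / 1,048,576 = 3,814.7 MiB

3,814.7 MiB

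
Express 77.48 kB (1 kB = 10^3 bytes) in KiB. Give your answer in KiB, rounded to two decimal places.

75.66 KiB

77.48 kB = 77.48 × 10^3 bytes = 77,480 bytes
1 KiB = 1,024 bytes
77,480 / 1,024 = 75.66 KiB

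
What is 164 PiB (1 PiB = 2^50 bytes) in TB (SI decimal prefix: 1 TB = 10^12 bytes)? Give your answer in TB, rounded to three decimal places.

164 PiB × 1,125,899,906,842,624 bytes/PiB = 184,647,584,722,190,336 bytes
1 TB = 1,000,000,000,000 bytes
184,647,584,722,190,336 / 1,000,000,000,000 = 184,647.585 TB

184,647.585 TB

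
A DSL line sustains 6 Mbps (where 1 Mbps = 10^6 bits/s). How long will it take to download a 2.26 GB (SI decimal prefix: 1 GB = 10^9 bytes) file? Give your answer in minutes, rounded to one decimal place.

2.26 GB = 2,260,000,000 bytes = 18,080,000,000 bits
6 Mbps = 6,000,000 bits/s
time = 18,080,000,000 / 6,000,000 = 3,013.33 s
3,013.33 s / 60 = 50.2 minutes

50.2 minutes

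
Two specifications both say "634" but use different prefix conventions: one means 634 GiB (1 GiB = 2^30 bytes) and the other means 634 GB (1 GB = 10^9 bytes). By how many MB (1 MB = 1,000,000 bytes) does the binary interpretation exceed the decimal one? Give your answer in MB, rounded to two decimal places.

46,752.32 MB

634 GiB = 634 × 1,073,741,824 = 680,752,316,416 bytes
634 GB = 634 × 1,000,000,000 = 634,000,000,000 bytes
difference = 46,752,316,416 bytes
46,752,316,416 / 1,000,000 = 46,752.32 MB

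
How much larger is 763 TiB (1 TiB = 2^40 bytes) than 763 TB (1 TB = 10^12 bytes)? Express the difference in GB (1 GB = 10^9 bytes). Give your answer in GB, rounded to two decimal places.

763 TiB = 763 × 1,099,511,627,776 = 838,927,371,993,088 bytes
763 TB = 763 × 1,000,000,000,000 = 763,000,000,000,000 bytes
difference = 75,927,371,993,088 bytes
75,927,371,993,088 / 1,000,000,000 = 75,927.37 GB

75,927.37 GB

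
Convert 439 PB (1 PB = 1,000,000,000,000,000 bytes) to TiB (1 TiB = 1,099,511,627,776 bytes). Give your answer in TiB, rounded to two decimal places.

439 PB = 439 × 10^15 bytes = 439,000,000,000,000,000 bytes
1 TiB = 1,099,511,627,776 bytes
439,000,000,000,000,000 / 1,099,511,627,776 = 399,268.17 TiB

399,268.17 TiB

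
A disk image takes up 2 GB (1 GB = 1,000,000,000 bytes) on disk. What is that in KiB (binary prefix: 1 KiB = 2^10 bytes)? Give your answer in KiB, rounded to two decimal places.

1,953,125.00 KiB

2 GB × 1,000,000,000 bytes/GB = 2,000,000,000 bytes
1 KiB = 2^10 bytes = 1,024 bytes
2,000,000,000 / 1,024 = 1,953,125.00 KiB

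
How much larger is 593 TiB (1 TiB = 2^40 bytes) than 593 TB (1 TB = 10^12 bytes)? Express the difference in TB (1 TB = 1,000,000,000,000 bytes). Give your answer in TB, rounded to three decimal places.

593 TiB = 593 × 1,099,511,627,776 = 652,010,395,271,168 bytes
593 TB = 593 × 1,000,000,000,000 = 593,000,000,000,000 bytes
difference = 59,010,395,271,168 bytes
59,010,395,271,168 / 1,000,000,000,000 = 59.010 TB

59.010 TB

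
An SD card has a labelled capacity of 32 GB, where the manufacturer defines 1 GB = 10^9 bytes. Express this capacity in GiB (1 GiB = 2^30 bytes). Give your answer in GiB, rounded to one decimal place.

32 GB × 1,000,000,000 bytes/GB = 32,000,000,000 bytes
1 GiB = 1,073,741,824 bytes
32,000,000,000 / 1,073,741,824 = 29.8 GiB

29.8 GiB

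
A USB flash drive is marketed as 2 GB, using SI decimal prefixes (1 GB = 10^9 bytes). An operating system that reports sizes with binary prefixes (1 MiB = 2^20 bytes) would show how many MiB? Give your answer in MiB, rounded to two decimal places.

1,907.35 MiB

2 GB × 1,000,000,000 bytes/GB = 2,000,000,000 bytes
1 MiB = 2^20 bytes = 1,048,576 bytes
2,000,000,000 / 1,048,576 = 1,907.35 MiB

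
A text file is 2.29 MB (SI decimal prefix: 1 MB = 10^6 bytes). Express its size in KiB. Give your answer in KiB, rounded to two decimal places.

2,236.33 KiB

2.29 MB × 1,000,000 bytes/MB = 2,290,000 bytes
1 KiB = 1,024 bytes
2,290,000 / 1,024 = 2,236.33 KiB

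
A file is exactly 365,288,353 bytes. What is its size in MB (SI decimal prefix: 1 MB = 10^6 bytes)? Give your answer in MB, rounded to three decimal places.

365.288 MB

365,288,353 bytes given.
1 MB = 1,000,000 bytes
365,288,353 / 1,000,000 = 365.288 MB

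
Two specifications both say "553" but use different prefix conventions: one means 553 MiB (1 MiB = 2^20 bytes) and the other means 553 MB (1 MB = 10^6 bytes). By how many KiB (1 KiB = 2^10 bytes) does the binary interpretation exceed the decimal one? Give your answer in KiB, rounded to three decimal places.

26,232.938 KiB

553 MiB = 553 × 1,048,576 = 579,862,528 bytes
553 MB = 553 × 1,000,000 = 553,000,000 bytes
difference = 26,862,528 bytes
26,862,528 / 1,024 = 26,232.938 KiB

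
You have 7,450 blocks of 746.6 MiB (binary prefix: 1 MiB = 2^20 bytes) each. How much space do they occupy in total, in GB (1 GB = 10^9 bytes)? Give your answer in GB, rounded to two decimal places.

5,832.36 GB

Total = 7,450 × 746.6 MiB = 5,562,170 MiB
= 5,562,170 × 1,048,576 bytes = 5,832,357,969,920 bytes
1 GB = 1,000,000,000 bytes
5,832,357,969,920 / 1,000,000,000 = 5,832.36 GB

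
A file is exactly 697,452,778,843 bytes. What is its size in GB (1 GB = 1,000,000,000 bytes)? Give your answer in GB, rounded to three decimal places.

697,452,778,843 bytes given.
1 GB = 10^9 bytes = 1,000,000,000 bytes
697,452,778,843 / 1,000,000,000 = 697.453 GB

697.453 GB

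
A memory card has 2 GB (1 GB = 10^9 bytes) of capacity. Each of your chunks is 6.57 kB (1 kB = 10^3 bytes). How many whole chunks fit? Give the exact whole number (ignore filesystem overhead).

Capacity: 2 GB = 2,000,000,000 bytes
Per item: 6.57 kB = 6,570 bytes
⌊2,000,000,000 / 6,570⌋ = 304,414

304,414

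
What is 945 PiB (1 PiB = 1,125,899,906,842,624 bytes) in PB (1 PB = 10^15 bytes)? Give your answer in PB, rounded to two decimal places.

1,063.98 PB

945 PiB = 945 × 2^50 bytes = 1,063,975,411,966,279,680 bytes
1 PB = 10^15 bytes = 1,000,000,000,000,000 bytes
1,063,975,411,966,279,680 / 1,000,000,000,000,000 = 1,063.98 PB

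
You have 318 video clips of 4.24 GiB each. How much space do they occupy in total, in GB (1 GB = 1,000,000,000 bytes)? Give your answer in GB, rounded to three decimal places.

Total = 318 × 4.24 GiB = 1348.32 GiB
= 1348.32 × 1,073,741,824 bytes = 1,447,747,576,135.68 bytes
1 GB = 1,000,000,000 bytes
1,447,747,576,135.68 / 1,000,000,000 = 1,447.748 GB

1,447.748 GB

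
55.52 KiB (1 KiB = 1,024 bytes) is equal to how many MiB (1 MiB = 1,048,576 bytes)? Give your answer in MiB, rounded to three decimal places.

0.054 MiB

55.52 KiB × 1,024 bytes/KiB = 56,852.48 bytes
1 MiB = 2^20 bytes = 1,048,576 bytes
56,852.48 / 1,048,576 = 0.054 MiB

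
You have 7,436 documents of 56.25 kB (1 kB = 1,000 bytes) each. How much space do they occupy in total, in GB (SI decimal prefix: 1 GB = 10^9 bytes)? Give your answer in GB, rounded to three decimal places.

0.418 GB

Total = 7,436 × 56.25 kB = 418,275 kB
= 418,275 × 1,000 bytes = 418,275,000 bytes
1 GB = 1,000,000,000 bytes
418,275,000 / 1,000,000,000 = 0.418 GB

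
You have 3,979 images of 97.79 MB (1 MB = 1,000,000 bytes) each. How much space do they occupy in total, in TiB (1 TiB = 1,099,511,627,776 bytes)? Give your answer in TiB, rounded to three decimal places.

Total = 3,979 × 97.79 MB = 389106.41 MB
= 389106.41 × 1,000,000 bytes = 389,106,410,000 bytes
1 TiB = 1,099,511,627,776 bytes
389,106,410,000 / 1,099,511,627,776 = 0.354 TiB

0.354 TiB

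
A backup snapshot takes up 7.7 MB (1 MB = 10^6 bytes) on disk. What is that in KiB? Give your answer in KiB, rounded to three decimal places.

7,519.531 KiB

7.7 MB = 7.7 × 10^6 bytes = 7,700,000 bytes
1 KiB = 1,024 bytes
7,700,000 / 1,024 = 7,519.531 KiB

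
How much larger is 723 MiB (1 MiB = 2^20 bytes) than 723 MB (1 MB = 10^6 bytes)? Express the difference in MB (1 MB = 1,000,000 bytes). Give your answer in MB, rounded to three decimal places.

723 MiB = 723 × 1,048,576 = 758,120,448 bytes
723 MB = 723 × 1,000,000 = 723,000,000 bytes
difference = 35,120,448 bytes
35,120,448 / 1,000,000 = 35.120 MB

35.120 MB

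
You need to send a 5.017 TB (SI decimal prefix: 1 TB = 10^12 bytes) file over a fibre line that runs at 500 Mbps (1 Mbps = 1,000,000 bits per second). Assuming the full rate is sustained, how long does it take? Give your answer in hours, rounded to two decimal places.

5.017 TB = 5,017,000,000,000 bytes = 40,136,000,000,000 bits
500 Mbps = 500,000,000 bits/s
time = 40,136,000,000,000 / 500,000,000 = 80,272.0000 s
80,272.0000 s / 3600 = 22.30 hours

22.30 hours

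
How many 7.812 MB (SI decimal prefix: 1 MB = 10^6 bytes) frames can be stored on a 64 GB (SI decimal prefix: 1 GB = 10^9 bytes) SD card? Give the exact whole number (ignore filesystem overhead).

8,192

Capacity: 64 GB = 64,000,000,000 bytes
Per item: 7.812 MB = 7,812,000 bytes
⌊64,000,000,000 / 7,812,000⌋ = 8,192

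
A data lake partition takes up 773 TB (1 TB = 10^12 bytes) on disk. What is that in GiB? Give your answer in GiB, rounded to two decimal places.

773 TB × 1,000,000,000,000 bytes/TB = 773,000,000,000,000 bytes
1 GiB = 1,073,741,824 bytes
773,000,000,000,000 / 1,073,741,824 = 719,912.35 GiB

719,912.35 GiB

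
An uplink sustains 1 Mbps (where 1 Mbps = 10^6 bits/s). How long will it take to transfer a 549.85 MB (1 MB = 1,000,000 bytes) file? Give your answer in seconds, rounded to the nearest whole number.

549.85 MB = 549,850,000 bytes = 4,398,800,000 bits
1 Mbps = 1,000,000 bits/s
time = 4,398,800,000 / 1,000,000 = 4,399 s

4,399 seconds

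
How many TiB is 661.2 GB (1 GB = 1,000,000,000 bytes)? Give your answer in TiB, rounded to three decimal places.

661.2 GB × 1,000,000,000 bytes/GB = 661,200,000,000 bytes
1 TiB = 2^40 bytes = 1,099,511,627,776 bytes
661,200,000,000 / 1,099,511,627,776 = 0.601 TiB

0.601 TiB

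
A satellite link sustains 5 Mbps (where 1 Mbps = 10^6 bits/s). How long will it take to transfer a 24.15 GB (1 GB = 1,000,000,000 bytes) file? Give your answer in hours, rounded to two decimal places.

24.15 GB = 24,150,000,000 bytes = 193,200,000,000 bits
5 Mbps = 5,000,000 bits/s
time = 193,200,000,000 / 5,000,000 = 38,640.0000 s
38,640.0000 s / 3600 = 10.73 hours

10.73 hours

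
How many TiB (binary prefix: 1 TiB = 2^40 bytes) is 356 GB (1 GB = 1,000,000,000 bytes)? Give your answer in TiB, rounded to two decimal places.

356 GB = 356 × 10^9 bytes = 356,000,000,000 bytes
1 TiB = 1,099,511,627,776 bytes
356,000,000,000 / 1,099,511,627,776 = 0.32 TiB

0.32 TiB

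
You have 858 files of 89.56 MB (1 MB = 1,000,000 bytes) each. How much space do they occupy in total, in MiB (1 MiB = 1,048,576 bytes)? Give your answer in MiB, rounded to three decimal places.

73,282.700 MiB

Total = 858 × 89.56 MB = 76842.48 MB
= 76842.48 × 1,000,000 bytes = 76,842,480,000 bytes
1 MiB = 1,048,576 bytes
76,842,480,000 / 1,048,576 = 73,282.700 MiB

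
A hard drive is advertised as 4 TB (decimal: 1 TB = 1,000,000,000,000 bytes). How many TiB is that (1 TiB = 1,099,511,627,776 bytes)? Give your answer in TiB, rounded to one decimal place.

4 TB × 1,000,000,000,000 bytes/TB = 4,000,000,000,000 bytes
1 TiB = 1,099,511,627,776 bytes
4,000,000,000,000 / 1,099,511,627,776 = 3.6 TiB

3.6 TiB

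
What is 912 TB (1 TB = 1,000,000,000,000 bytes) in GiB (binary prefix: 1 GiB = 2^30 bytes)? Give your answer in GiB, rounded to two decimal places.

912 TB × 1,000,000,000,000 bytes/TB = 912,000,000,000,000 bytes
1 GiB = 1,073,741,824 bytes
912,000,000,000,000 / 1,073,741,824 = 849,366.19 GiB

849,366.19 GiB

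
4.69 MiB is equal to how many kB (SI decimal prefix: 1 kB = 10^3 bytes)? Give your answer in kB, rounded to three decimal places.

4,917.821 kB

4.69 MiB = 4.69 × 2^20 bytes = 4,917,821.44 bytes
1 kB = 1,000 bytes
4,917,821.44 / 1,000 = 4,917.821 kB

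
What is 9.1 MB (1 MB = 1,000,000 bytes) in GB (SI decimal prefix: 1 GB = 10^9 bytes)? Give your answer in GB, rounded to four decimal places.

9.1 MB = 9.1 × 10^6 bytes = 9,100,000 bytes
1 GB = 1,000,000,000 bytes
9,100,000 / 1,000,000,000 = 0.0091 GB

0.0091 GB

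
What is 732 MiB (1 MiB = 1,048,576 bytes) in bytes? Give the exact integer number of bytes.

732 × 1,048,576 = 767,557,632 bytes

767,557,632 bytes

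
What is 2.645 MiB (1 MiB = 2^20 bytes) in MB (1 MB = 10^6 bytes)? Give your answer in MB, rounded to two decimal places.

2.77 MB

2.645 MiB × 1,048,576 bytes/MiB = 2,773,483.52 bytes
1 MB = 10^6 bytes = 1,000,000 bytes
2,773,483.52 / 1,000,000 = 2.77 MB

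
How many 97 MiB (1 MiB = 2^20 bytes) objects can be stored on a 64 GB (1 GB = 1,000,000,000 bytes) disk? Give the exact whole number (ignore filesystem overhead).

Capacity: 64 GB = 64,000,000,000 bytes
Per item: 97 MiB = 101,711,872 bytes
⌊64,000,000,000 / 101,711,872⌋ = 629

629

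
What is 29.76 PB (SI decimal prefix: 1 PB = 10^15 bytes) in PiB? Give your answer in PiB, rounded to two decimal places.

29.76 PB × 1,000,000,000,000,000 bytes/PB = 29,760,000,000,000,000 bytes
1 PiB = 2^50 bytes = 1,125,899,906,842,624 bytes
29,760,000,000,000,000 / 1,125,899,906,842,624 = 26.43 PiB

26.43 PiB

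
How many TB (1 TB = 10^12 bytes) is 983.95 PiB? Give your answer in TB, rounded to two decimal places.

983.95 PiB = 983.95 × 2^50 bytes = 1,107,829,213,337,799,884.8 bytes
1 TB = 1,000,000,000,000 bytes
1,107,829,213,337,799,884.8 / 1,000,000,000,000 = 1,107,829.21 TB

1,107,829.21 TB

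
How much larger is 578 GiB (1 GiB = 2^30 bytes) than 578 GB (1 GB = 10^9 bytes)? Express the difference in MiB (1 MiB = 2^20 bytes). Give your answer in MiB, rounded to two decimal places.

578 GiB = 578 × 1,073,741,824 = 620,622,774,272 bytes
578 GB = 578 × 1,000,000,000 = 578,000,000,000 bytes
difference = 42,622,774,272 bytes
42,622,774,272 / 1,048,576 = 40,648.25 MiB

40,648.25 MiB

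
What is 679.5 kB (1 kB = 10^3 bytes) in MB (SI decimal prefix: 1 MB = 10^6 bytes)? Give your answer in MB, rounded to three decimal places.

0.680 MB

679.5 kB = 679.5 × 10^3 bytes = 679,500 bytes
1 MB = 10^6 bytes = 1,000,000 bytes
679,500 / 1,000,000 = 0.680 MB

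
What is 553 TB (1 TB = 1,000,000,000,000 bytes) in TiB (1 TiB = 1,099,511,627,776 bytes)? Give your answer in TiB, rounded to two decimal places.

553 TB × 1,000,000,000,000 bytes/TB = 553,000,000,000,000 bytes
1 TiB = 1,099,511,627,776 bytes
553,000,000,000,000 / 1,099,511,627,776 = 502.95 TiB

502.95 TiB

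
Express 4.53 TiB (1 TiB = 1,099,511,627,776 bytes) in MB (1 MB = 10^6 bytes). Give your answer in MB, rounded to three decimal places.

4.53 TiB = 4.53 × 2^40 bytes = 4,980,787,673,825.28 bytes
1 MB = 1,000,000 bytes
4,980,787,673,825.28 / 1,000,000 = 4,980,787.674 MB

4,980,787.674 MB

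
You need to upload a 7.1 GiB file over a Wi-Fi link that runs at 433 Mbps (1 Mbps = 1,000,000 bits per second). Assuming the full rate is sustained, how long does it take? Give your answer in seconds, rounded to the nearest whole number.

7.1 GiB = 7,623,566,950.4 bytes = 60,988,535,603.2 bits
433 Mbps = 433,000,000 bits/s
time = 60,988,535,603.2 / 433,000,000 = 141 s

141 seconds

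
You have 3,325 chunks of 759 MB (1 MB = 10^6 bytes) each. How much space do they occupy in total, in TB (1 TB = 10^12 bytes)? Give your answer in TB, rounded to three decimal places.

Total = 3,325 × 759 MB = 2,523,675 MB
= 2,523,675 × 1,000,000 bytes = 2,523,675,000,000 bytes
1 TB = 1,000,000,000,000 bytes
2,523,675,000,000 / 1,000,000,000,000 = 2.524 TB

2.524 TB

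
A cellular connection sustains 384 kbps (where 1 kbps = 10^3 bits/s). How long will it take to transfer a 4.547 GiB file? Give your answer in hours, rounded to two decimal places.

4.547 GiB = 4,882,304,073.728 bytes = 39,058,432,589.824 bits
384 kbps = 384,000 bits/s
time = 39,058,432,589.824 / 384,000 = 101,714.6682 s
101,714.6682 s / 3600 = 28.25 hours

28.25 hours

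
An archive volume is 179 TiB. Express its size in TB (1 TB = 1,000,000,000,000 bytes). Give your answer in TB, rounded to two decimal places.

196.81 TB

179 TiB = 179 × 2^40 bytes = 196,812,581,371,904 bytes
1 TB = 1,000,000,000,000 bytes
196,812,581,371,904 / 1,000,000,000,000 = 196.81 TB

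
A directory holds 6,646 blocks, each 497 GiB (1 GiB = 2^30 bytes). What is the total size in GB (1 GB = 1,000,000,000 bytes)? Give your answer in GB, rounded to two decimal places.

Total = 6,646 × 497 GiB = 3,303,062 GiB
= 3,303,062 × 1,073,741,824 bytes = 3,546,635,816,665,088 bytes
1 GB = 1,000,000,000 bytes
3,546,635,816,665,088 / 1,000,000,000 = 3,546,635.82 GB

3,546,635.82 GB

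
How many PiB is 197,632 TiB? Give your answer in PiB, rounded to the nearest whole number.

197,632 TiB × 1,099,511,627,776 bytes/TiB = 217,298,682,020,626,432 bytes
1 PiB = 1,125,899,906,842,624 bytes
217,298,682,020,626,432 / 1,125,899,906,842,624 = 193 PiB

193 PiB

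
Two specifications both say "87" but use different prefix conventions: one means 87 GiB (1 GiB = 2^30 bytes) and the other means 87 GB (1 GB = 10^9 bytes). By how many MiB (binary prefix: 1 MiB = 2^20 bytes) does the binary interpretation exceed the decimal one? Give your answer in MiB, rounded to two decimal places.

6,118.33 MiB

87 GiB = 87 × 1,073,741,824 = 93,415,538,688 bytes
87 GB = 87 × 1,000,000,000 = 87,000,000,000 bytes
difference = 6,415,538,688 bytes
6,415,538,688 / 1,048,576 = 6,118.33 MiB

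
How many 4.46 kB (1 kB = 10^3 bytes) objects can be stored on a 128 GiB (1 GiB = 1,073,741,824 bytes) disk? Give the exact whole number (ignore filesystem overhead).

30,815,908

Capacity: 128 GiB = 137,438,953,472 bytes
Per item: 4.46 kB = 4,460 bytes
⌊137,438,953,472 / 4,460⌋ = 30,815,908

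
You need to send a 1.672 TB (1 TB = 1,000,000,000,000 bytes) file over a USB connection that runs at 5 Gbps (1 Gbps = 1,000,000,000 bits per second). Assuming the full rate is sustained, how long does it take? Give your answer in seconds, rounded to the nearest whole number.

1.672 TB = 1,672,000,000,000 bytes = 13,376,000,000,000 bits
5 Gbps = 5,000,000,000 bits/s
time = 13,376,000,000,000 / 5,000,000,000 = 2,675 s

2,675 seconds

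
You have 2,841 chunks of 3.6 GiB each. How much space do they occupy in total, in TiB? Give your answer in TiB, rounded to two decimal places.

Total = 2,841 × 3.6 GiB = 10227.6 GiB
= 10227.6 × 1,073,741,824 bytes = 10,981,801,879,142.4 bytes
1 TiB = 1,099,511,627,776 bytes
10,981,801,879,142.4 / 1,099,511,627,776 = 9.99 TiB

9.99 TiB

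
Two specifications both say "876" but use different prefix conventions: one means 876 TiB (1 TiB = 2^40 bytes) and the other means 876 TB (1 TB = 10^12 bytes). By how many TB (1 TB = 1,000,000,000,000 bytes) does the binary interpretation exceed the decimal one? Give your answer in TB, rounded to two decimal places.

876 TiB = 876 × 1,099,511,627,776 = 963,172,185,931,776 bytes
876 TB = 876 × 1,000,000,000,000 = 876,000,000,000,000 bytes
difference = 87,172,185,931,776 bytes
87,172,185,931,776 / 1,000,000,000,000 = 87.17 TB

87.17 TB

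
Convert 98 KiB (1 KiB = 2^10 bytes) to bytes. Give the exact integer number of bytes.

98 × 1,024 = 100,352 bytes  (1 KiB = 2^10 bytes)

100,352 bytes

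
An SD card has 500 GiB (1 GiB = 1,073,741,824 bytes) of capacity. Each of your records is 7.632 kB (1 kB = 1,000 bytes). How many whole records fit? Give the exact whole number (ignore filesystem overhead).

Capacity: 500 GiB = 536,870,912,000 bytes
Per item: 7.632 kB = 7,632 bytes
⌊536,870,912,000 / 7,632⌋ = 70,344,721

70,344,721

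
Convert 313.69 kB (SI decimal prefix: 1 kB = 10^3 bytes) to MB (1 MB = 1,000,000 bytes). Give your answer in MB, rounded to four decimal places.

0.3137 MB

313.69 kB × 1,000 bytes/kB = 313,690 bytes
1 MB = 1,000,000 bytes
313,690 / 1,000,000 = 0.3137 MB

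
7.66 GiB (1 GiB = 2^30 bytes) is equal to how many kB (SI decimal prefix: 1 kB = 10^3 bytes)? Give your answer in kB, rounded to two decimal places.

7.66 GiB = 7.66 × 2^30 bytes = 8,224,862,371.84 bytes
1 kB = 1,000 bytes
8,224,862,371.84 / 1,000 = 8,224,862.37 kB

8,224,862.37 kB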